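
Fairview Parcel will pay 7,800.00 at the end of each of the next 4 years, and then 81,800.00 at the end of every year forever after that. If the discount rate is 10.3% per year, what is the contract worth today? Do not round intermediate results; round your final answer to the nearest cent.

561119.97

PV of 4-year annuity: 7,800.00 × [1 − (1+0.103)^−4] / 0.103 = 24565.23470
Perpetuity value at year 4: 81,800.00 / 0.103 = 794174.75728
PV of perpetuity: 794174.75728 / (1+0.103)^4 = 536554.73180
Total PV = 24565.23470 + 536554.73180 = 561119.96651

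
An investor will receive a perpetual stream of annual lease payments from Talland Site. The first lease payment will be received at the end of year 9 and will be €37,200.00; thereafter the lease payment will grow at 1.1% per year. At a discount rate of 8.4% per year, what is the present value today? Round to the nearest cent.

€267291.91

Value at end of year 8: C₁ / (r − g) = €37,200.00 / (0.084 − 0.011) = €509,589.0411
Discount to today: PV = €509,589.0411 / (1 + 0.084)^8 = €509,589.0411 / 1.906489 = €267,291.91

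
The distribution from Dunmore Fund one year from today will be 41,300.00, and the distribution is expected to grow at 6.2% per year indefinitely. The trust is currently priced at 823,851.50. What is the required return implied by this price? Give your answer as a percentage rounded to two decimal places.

11.21%

P = D₁/(r − g) ⇒ r = D₁/P + g = 41,300.0000/823,851.50 + 0.062 = 0.050130 + 0.062 = 0.112130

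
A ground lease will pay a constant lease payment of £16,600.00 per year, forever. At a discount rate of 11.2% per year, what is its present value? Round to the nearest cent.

£148214.29

Level perpetuity: PV = C / r = £16,600.00 / 0.112 = £148,214.29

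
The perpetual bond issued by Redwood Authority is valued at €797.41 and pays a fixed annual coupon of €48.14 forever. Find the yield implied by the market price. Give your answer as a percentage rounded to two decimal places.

P = C/r ⇒ r = C/P = €48.14/€797.41 = 0.060370

6.04%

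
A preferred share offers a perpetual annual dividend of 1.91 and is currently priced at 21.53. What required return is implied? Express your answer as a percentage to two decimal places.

8.87%

P = C/r ⇒ r = C/P = 1.91/21.53 = 0.088713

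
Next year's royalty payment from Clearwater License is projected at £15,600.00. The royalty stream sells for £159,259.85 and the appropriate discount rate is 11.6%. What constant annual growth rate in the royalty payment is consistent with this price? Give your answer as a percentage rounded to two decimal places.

P = D₁/(r−g) ⇒ g = r − D₁/P = 0.116 − £15,600.00/£159,259.85 = 0.018047

1.80%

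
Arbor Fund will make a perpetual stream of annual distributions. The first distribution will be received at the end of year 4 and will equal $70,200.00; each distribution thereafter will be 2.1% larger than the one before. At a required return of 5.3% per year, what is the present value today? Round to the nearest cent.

Value at end of year 3: C₁ / (r − g) = $70,200.00 / (0.053 − 0.021) = $2,193,750.0000
Discount to today: PV = $2,193,750.0000 / (1 + 0.053)^3 = $2,193,750.0000 / 1.167576 = $1,878,892.88

$1878892.88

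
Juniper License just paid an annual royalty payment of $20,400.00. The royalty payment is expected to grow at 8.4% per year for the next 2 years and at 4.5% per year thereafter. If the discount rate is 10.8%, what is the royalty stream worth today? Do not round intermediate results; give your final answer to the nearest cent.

$363364.55

D_1 = 22113.60000
D_2 = 23971.14240
Terminal value at year 2: TV = D_2×(1+g_2)/(r−g_2) = 25049.84381/0.063 = 397616.56838
P_0 = D_1/(1+r)^1 + D_2/(1+r)^2 + TV/(1+r)^2
    = 19958.12274 + 19525.81684 + 323880.61260 = 363364.55217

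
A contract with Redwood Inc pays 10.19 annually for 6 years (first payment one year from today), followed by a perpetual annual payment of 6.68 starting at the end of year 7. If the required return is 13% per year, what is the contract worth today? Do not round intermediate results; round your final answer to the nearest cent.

PV of 6-year annuity: 10.19 × [1 − (1+0.13)^−6] / 0.13 = 40.73503
Perpetuity value at year 6: 6.68 / 0.13 = 51.38462
PV of perpetuity: 51.38462 / (1+0.13)^6 = 24.68098
Total PV = 40.73503 + 24.68098 = 65.41602

65.42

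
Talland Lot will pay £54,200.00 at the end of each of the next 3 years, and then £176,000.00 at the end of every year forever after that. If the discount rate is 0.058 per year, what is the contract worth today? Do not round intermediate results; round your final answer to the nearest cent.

PV of 3-year annuity: £54,200.00 × [1 − (1+0.058)^−3] / 0.058 = 145415.01554
Perpetuity value at year 3: £176,000.00 / 0.058 = 3034482.75862
PV of perpetuity: 3034482.75862 / (1+0.058)^3 = 2562286.39818
Total PV = 145415.01554 + 2562286.39818 = 2707701.41373

£2707701.41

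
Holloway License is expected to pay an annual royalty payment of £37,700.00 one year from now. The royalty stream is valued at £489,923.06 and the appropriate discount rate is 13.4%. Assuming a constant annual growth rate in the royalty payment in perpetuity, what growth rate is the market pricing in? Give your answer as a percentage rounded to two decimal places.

P = D₁/(r−g) ⇒ g = r − D₁/P = 0.134 − £37,700.00/£489,923.06 = 0.057049

5.70%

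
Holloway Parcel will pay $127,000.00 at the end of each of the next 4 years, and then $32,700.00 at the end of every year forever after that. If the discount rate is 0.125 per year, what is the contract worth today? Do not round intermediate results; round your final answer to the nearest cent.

$545031.79

PV of 4-year annuity: $127,000.00 × [1 − (1+0.125)^−4] / 0.125 = 381716.20180
Perpetuity value at year 4: $32,700.00 / 0.125 = 261600.00000
PV of perpetuity: 261600.00000 / (1+0.125)^4 = 163315.59214
Total PV = 381716.20180 + 163315.59214 = 545031.79393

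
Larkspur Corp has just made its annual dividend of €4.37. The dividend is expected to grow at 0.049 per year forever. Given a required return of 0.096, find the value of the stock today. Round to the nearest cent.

D₁ = D₀ × (1 + g) = €4.37 × 1.049 = €4.5841
Growing perpetuity: P = D₁ / (r − g) = €4.5841 / (0.096 − 0.049) = €97.53

€97.53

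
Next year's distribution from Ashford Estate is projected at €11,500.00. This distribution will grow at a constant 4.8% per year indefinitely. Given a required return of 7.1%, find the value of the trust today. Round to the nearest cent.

€500000.00

Growing perpetuity: P = D₁ / (r − g) = €11,500.0000 / (0.071 − 0.048) = €500,000.00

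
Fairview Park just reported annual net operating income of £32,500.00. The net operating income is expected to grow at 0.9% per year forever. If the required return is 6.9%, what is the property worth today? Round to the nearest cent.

£546541.67

D₁ = D₀ × (1 + g) = £32,500.00 × 1.009 = £32,792.5000
Growing perpetuity: P = D₁ / (r − g) = £32,792.5000 / (0.069 − 0.009) = £546,541.67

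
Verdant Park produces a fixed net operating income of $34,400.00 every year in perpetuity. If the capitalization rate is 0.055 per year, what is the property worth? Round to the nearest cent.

Level perpetuity: PV = C / r = $34,400.00 / 0.055 = $625,454.55

$625454.55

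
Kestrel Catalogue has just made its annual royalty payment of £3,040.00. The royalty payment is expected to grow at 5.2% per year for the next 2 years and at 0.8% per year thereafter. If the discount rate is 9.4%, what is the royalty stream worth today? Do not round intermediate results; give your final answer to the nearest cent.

£38682.61

D_1 = 3198.08000
D_2 = 3364.38016
Terminal value at year 2: TV = D_2×(1+g_2)/(r−g_2) = 3391.29520/0.086 = 39433.66513
P_0 = D_1/(1+r)^1 + D_2/(1+r)^2 + TV/(1+r)^2
    = 2923.29068 + 2811.06197 + 32948.26119 = 38682.61383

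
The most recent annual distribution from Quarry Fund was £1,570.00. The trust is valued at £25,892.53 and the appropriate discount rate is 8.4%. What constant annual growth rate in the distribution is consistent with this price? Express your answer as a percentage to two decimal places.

2.20%

P = D₀(1+g)/(r−g) ⇒ P(r−g) = D₀(1+g) ⇒ g(P+D₀) = P·r − D₀
g = (P·r − D₀)/(P + D₀) = (£25,892.53×0.084 − £1,570.00) / (£25,892.53 + £1,570.00) = 0.022029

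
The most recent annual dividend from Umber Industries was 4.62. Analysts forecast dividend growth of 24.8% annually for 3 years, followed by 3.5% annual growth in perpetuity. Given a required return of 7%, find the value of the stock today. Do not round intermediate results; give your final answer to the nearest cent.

D_1 = 5.76576
D_2 = 7.19567
D_3 = 8.98019
Terminal value at year 3: TV = D_3×(1+g_2)/(r−g_2) = 9.29450/0.035 = 265.55717
P_0 = D_1/(1+r)^1 + D_2/(1+r)^2 + D_3/(1+r)^3 + TV/(1+r)^3
    = 5.38856 + 6.28498 + 7.33051 + 216.77376 = 235.77781

235.78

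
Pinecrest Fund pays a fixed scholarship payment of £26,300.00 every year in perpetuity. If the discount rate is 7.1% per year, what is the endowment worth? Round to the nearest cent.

£370422.54

Level perpetuity: PV = C / r = £26,300.00 / 0.071 = £370,422.54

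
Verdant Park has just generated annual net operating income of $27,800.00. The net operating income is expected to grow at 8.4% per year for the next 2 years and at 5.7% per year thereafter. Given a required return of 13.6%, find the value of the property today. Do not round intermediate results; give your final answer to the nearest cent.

D_1 = 30135.20000
D_2 = 32666.55680
Terminal value at year 2: TV = D_2×(1+g_2)/(r−g_2) = 34528.55054/0.079 = 437070.25997
P_0 = D_1/(1+r)^1 + D_2/(1+r)^2 + TV/(1+r)^2
    = 26527.46479 + 25313.17943 + 338683.93236 = 390524.57657

$390524.58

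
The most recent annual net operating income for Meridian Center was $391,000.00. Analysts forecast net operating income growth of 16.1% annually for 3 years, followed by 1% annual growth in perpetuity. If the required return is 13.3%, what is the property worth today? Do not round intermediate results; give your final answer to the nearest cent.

D_1 = 453951.00000
D_2 = 527037.11100
D_3 = 611890.08587
Terminal value at year 3: TV = D_3×(1+g_2)/(r−g_2) = 618008.98673/0.123 = 5024463.30675
P_0 = D_1/(1+r)^1 + D_2/(1+r)^2 + D_3/(1+r)^3 + TV/(1+r)^3
    = 400662.84201 + 410564.48330 + 420710.82534 + 3454617.34628 = 4686555.49693

$4686555.50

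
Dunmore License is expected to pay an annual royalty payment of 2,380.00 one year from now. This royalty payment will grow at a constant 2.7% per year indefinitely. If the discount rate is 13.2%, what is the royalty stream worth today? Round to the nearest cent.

Growing perpetuity: P = D₁ / (r − g) = 2,380.0000 / (0.132 − 0.027) = 22,666.67

22666.67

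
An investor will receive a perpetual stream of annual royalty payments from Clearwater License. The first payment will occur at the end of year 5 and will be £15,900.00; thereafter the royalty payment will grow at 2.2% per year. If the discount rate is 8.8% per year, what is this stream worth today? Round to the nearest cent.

£171924.44

Value at end of year 4: C₁ / (r − g) = £15,900.00 / (0.088 − 0.022) = £240,909.0909
Discount to today: PV = £240,909.0909 / (1 + 0.088)^4 = £240,909.0909 / 1.401250 = £171,924.44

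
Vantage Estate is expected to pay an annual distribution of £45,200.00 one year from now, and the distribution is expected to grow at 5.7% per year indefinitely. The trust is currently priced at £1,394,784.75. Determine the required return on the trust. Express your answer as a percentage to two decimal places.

8.94%

P = D₁/(r − g) ⇒ r = D₁/P + g = £45,200.0000/£1,394,784.75 + 0.057 = 0.032406 + 0.057 = 0.089406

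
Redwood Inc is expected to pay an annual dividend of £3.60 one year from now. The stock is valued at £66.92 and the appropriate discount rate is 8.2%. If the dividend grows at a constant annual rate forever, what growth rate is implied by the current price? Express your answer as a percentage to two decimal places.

2.82%

P = D₁/(r−g) ⇒ g = r − D₁/P = 0.082 − £3.60/£66.92 = 0.028204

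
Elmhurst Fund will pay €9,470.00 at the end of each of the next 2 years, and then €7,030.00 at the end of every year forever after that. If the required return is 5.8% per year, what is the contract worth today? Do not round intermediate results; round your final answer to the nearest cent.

€125692.94

PV of 2-year annuity: €9,470.00 × [1 − (1+0.058)^−2] / 0.058 = 17411.01197
Perpetuity value at year 2: €7,030.00 / 0.058 = 121206.89655
PV of perpetuity: 121206.89655 / (1+0.058)^2 = 108281.93202
Total PV = 17411.01197 + 108281.93202 = 125692.94399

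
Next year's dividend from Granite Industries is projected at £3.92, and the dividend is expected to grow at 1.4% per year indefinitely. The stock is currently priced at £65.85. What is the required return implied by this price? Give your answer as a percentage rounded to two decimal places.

P = D₁/(r − g) ⇒ r = D₁/P + g = £3.9200/£65.85 + 0.014 = 0.059529 + 0.014 = 0.073529

7.35%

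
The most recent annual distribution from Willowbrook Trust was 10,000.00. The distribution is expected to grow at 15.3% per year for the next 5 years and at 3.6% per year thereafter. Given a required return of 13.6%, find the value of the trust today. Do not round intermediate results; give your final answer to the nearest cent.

163877.28

D_1 = 11530.00000
D_2 = 13294.09000
D_3 = 15328.08577
D_4 = 17673.28289
D_5 = 20377.29518
Terminal value at year 5: TV = D_5×(1+g_2)/(r−g_2) = 21110.87780/0.1 = 211108.77802
P_0 = D_1/(1+r)^1 + D_2/(1+r)^2 + D_3/(1+r)^3 + D_4/(1+r)^4 + D_5/(1+r)^5 + TV/(1+r)^5
    = 10149.64789 + 10301.53522 + 10455.69552 + 10612.16280 + 10770.97157 + 111587.26547 = 163877.27847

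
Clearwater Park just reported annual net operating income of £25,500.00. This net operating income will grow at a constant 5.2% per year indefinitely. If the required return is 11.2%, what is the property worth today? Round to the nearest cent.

D₁ = D₀ × (1 + g) = £25,500.00 × 1.052 = £26,826.0000
Growing perpetuity: P = D₁ / (r − g) = £26,826.0000 / (0.112 − 0.052) = £447,100.00

£447100.00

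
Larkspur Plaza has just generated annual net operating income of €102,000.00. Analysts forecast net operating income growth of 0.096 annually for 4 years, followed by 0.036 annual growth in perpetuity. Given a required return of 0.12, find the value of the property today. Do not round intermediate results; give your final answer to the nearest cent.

D_1 = 111792.00000
D_2 = 122524.03200
D_3 = 134286.33907
D_4 = 147177.82762
Terminal value at year 4: TV = D_4×(1+g_2)/(r−g_2) = 152476.22942/0.084 = 1815193.20735
P_0 = D_1/(1+r)^1 + D_2/(1+r)^2 + D_3/(1+r)^3 + D_4/(1+r)^4 + TV/(1+r)^4
    = 99814.28571 + 97675.40816 + 95582.36370 + 93534.17019 + 1153588.09907 = 1540194.32684

€1540194.33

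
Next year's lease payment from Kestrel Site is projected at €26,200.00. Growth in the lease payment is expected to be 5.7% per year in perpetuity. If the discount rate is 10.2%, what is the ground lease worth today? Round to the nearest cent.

€582222.22

Growing perpetuity: P = D₁ / (r − g) = €26,200.0000 / (0.102 − 0.057) = €582,222.22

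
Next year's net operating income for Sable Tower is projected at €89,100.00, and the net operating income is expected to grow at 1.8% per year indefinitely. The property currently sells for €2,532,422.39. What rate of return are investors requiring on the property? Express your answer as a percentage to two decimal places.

P = D₁/(r − g) ⇒ r = D₁/P + g = €89,100.0000/€2,532,422.39 + 0.018 = 0.035184 + 0.018 = 0.053184

5.32%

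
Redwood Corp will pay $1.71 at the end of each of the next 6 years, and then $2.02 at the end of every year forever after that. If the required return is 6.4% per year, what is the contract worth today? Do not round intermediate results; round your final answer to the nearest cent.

$30.06

PV of 6-year annuity: $1.71 × [1 − (1+0.064)^−6] / 0.064 = 8.30398
Perpetuity value at year 6: $2.02 / 0.064 = 31.56250
PV of perpetuity: 31.56250 / (1+0.064)^6 = 21.75312
Total PV = 8.30398 + 21.75312 = 30.05710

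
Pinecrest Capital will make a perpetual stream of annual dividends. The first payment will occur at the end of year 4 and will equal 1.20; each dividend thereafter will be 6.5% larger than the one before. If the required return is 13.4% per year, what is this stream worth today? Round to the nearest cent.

11.93

Value at end of year 3: C₁ / (r − g) = 1.20 / (0.134 − 0.065) = 17.3913
Discount to today: PV = 17.3913 / (1 + 0.134)^3 = 17.3913 / 1.458274 = 11.93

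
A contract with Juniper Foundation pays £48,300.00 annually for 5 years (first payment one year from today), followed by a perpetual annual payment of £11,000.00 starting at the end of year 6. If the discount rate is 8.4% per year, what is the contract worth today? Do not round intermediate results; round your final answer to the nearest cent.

PV of 5-year annuity: £48,300.00 × [1 − (1+0.084)^−5] / 0.084 = 190831.78149
Perpetuity value at year 5: £11,000.00 / 0.084 = 130952.38095
PV of perpetuity: 130952.38095 / (1+0.084)^5 = 87491.72678
Total PV = 190831.78149 + 87491.72678 = 278323.50827

£278323.51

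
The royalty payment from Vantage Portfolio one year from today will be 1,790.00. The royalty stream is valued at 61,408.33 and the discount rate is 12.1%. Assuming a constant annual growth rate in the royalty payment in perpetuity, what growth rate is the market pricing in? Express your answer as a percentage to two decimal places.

9.19%

P = D₁/(r−g) ⇒ g = r − D₁/P = 0.121 − 1,790.00/61,408.33 = 0.091851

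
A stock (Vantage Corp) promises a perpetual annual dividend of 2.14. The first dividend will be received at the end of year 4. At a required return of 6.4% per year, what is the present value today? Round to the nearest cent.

27.76

Value at end of year 3: C / r = 2.14 / 0.064 = 33.4375
Discount to today: PV = 33.4375 / (1 + 0.064)^3 = 33.4375 / 1.204550 = 27.76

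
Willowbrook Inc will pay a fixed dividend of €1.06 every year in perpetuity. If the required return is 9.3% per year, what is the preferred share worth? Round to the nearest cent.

€11.40

Level perpetuity: PV = C / r = €1.06 / 0.093 = €11.40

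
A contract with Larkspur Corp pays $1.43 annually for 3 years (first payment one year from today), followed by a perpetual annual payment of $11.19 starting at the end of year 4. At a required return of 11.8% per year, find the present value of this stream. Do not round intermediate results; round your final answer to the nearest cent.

PV of 3-year annuity: $1.43 × [1 − (1+0.118)^−3] / 0.118 = 3.44646
Perpetuity value at year 3: $11.19 / 0.118 = 94.83051
PV of perpetuity: 94.83051 / (1+0.118)^3 = 67.86138
Total PV = 3.44646 + 67.86138 = 71.30783

$71.31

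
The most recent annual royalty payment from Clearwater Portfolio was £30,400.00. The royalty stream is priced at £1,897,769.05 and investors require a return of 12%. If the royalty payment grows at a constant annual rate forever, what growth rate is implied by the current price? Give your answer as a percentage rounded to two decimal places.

10.23%

P = D₀(1+g)/(r−g) ⇒ P(r−g) = D₀(1+g) ⇒ g(P+D₀) = P·r − D₀
g = (P·r − D₀)/(P + D₀) = (£1,897,769.05×0.12 − £30,400.00) / (£1,897,769.05 + £30,400.00) = 0.102342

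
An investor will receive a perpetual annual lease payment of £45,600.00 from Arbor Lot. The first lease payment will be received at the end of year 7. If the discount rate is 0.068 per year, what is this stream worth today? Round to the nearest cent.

Value at end of year 6: C / r = £45,600.00 / 0.068 = £670,588.2353
Discount to today: PV = £670,588.2353 / (1 + 0.068)^6 = £670,588.2353 / 1.483978 = £451,885.51

£451885.51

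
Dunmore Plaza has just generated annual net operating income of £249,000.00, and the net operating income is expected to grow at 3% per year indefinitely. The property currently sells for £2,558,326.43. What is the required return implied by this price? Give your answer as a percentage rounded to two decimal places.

13.02%

D₁ = £249,000.00 × 1.03 = £256,470.0000
P = D₁/(r − g) ⇒ r = D₁/P + g = £256,470.0000/£2,558,326.43 + 0.03 = 0.100249 + 0.03 = 0.130249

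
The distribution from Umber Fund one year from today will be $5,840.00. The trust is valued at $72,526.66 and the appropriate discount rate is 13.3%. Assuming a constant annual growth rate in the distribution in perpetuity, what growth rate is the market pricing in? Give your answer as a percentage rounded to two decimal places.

5.25%

P = D₁/(r−g) ⇒ g = r − D₁/P = 0.133 − $5,840.00/$72,526.66 = 0.052478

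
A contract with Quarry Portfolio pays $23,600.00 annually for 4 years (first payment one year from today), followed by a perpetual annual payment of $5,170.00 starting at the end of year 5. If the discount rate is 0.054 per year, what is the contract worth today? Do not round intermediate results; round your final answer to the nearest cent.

PV of 4-year annuity: $23,600.00 × [1 − (1+0.054)^−4] / 0.054 = 82912.67948
Perpetuity value at year 4: $5,170.00 / 0.054 = 95740.74074
PV of perpetuity: 95740.74074 / (1+0.054)^4 = 77577.24274
Total PV = 82912.67948 + 77577.24274 = 160489.92222

$160489.92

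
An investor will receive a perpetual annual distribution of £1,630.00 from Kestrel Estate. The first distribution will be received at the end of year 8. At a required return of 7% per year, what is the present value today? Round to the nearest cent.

£14501.17

Value at end of year 7: C / r = £1,630.00 / 0.07 = £23,285.7143
Discount to today: PV = £23,285.7143 / (1 + 0.07)^7 = £23,285.7143 / 1.605781 = £14,501.17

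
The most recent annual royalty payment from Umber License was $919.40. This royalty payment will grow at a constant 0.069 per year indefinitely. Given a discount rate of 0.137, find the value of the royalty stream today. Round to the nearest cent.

D₁ = D₀ × (1 + g) = $919.40 × 1.069 = $982.8386
Growing perpetuity: P = D₁ / (r − g) = $982.8386 / (0.137 − 0.069) = $14,453.51

$14453.51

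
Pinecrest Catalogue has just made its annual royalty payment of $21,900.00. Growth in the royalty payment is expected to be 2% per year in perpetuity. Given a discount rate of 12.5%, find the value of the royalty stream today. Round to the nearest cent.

$212742.86

D₁ = D₀ × (1 + g) = $21,900.00 × 1.02 = $22,338.0000
Growing perpetuity: P = D₁ / (r − g) = $22,338.0000 / (0.125 − 0.02) = $212,742.86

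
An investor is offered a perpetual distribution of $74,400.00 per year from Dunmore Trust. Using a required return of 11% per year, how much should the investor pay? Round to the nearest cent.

Level perpetuity: PV = C / r = $74,400.00 / 0.11 = $676,363.64

$676363.64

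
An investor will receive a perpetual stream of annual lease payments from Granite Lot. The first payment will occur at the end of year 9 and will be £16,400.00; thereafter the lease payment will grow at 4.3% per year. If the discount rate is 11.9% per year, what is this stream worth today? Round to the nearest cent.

Value at end of year 8: C₁ / (r − g) = £16,400.00 / (0.119 − 0.043) = £215,789.4737
Discount to today: PV = £215,789.4737 / (1 + 0.119)^8 = £215,789.4737 / 2.458333 = £87,778.78

£87778.78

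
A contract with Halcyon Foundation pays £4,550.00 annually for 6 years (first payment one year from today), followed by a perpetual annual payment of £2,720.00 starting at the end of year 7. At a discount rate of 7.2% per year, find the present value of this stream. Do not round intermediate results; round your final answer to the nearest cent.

£46446.95

PV of 6-year annuity: £4,550.00 × [1 − (1+0.072)^−6] / 0.072 = 21554.49552
Perpetuity value at year 6: £2,720.00 / 0.072 = 37777.77778
PV of perpetuity: 37777.77778 / (1+0.072)^6 = 24892.45298
Total PV = 21554.49552 + 24892.45298 = 46446.94851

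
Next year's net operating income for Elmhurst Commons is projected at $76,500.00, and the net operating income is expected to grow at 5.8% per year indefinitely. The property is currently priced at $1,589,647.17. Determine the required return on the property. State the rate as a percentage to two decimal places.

P = D₁/(r − g) ⇒ r = D₁/P + g = $76,500.0000/$1,589,647.17 + 0.058 = 0.048124 + 0.058 = 0.106124

10.61%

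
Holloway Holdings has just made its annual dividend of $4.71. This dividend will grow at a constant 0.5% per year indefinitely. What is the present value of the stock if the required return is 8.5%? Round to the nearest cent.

$59.17

D₁ = D₀ × (1 + g) = $4.71 × 1.005 = $4.7336
Growing perpetuity: P = D₁ / (r − g) = $4.7336 / (0.085 − 0.005) = $59.17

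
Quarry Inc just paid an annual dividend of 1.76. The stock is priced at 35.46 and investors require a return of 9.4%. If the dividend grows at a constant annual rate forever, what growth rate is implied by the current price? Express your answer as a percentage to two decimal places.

4.23%

P = D₀(1+g)/(r−g) ⇒ P(r−g) = D₀(1+g) ⇒ g(P+D₀) = P·r − D₀
g = (P·r − D₀)/(P + D₀) = (35.46×0.094 − 1.76) / (35.46 + 1.76) = 0.042269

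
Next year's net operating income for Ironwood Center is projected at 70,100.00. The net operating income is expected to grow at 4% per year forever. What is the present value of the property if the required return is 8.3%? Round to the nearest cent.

1630232.56

Growing perpetuity: P = D₁ / (r − g) = 70,100.0000 / (0.083 − 0.04) = 1,630,232.56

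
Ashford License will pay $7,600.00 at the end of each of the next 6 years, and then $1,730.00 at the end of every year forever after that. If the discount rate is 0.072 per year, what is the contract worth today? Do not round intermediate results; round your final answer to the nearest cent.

$51835.45

PV of 6-year annuity: $7,600.00 × [1 − (1+0.072)^−6] / 0.072 = 36003.11340
Perpetuity value at year 6: $1,730.00 / 0.072 = 24027.77778
PV of perpetuity: 24027.77778 / (1+0.072)^6 = 15832.33223
Total PV = 36003.11340 + 15832.33223 = 51835.44563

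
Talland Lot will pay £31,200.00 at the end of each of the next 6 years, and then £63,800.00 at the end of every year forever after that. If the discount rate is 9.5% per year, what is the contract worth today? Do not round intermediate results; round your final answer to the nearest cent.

£527492.64

PV of 6-year annuity: £31,200.00 × [1 − (1+0.095)^−6] / 0.095 = 137898.55173
Perpetuity value at year 6: £63,800.00 / 0.095 = 671578.94737
PV of perpetuity: 671578.94737 / (1+0.095)^6 = 389594.08839
Total PV = 137898.55173 + 389594.08839 = 527492.64012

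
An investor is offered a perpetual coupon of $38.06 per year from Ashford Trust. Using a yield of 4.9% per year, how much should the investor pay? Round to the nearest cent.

Level perpetuity: PV = C / r = $38.06 / 0.049 = $776.73

$776.73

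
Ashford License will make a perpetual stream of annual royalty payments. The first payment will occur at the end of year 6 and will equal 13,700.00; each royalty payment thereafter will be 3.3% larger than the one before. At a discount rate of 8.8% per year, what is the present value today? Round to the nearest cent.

Value at end of year 5: C₁ / (r − g) = 13,700.00 / (0.088 − 0.033) = 249,090.9091
Discount to today: PV = 249,090.9091 / (1 + 0.088)^5 = 249,090.9091 / 1.524560 = 163,385.46

163385.46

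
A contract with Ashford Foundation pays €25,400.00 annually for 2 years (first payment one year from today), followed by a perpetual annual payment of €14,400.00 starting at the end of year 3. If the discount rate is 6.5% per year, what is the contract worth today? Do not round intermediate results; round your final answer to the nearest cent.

PV of 2-year annuity: €25,400.00 × [1 − (1+0.065)^−2] / 0.065 = 46243.91104
Perpetuity value at year 2: €14,400.00 / 0.065 = 221538.46154
PV of perpetuity: 221538.46154 / (1+0.065)^2 = 195321.44111
Total PV = 46243.91104 + 195321.44111 = 241565.35215

€241565.35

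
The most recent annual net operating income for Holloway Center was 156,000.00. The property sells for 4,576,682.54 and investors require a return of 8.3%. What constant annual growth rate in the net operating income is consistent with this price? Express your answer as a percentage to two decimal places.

4.73%

P = D₀(1+g)/(r−g) ⇒ P(r−g) = D₀(1+g) ⇒ g(P+D₀) = P·r − D₀
g = (P·r − D₀)/(P + D₀) = (4,576,682.54×0.083 − 156,000.00) / (4,576,682.54 + 156,000.00) = 0.047302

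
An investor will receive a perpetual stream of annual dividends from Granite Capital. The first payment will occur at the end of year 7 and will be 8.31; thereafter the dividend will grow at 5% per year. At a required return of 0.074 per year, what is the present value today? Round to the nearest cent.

Value at end of year 6: C₁ / (r − g) = 8.31 / (0.074 − 0.05) = 346.2500
Discount to today: PV = 346.2500 / (1 + 0.074)^6 = 346.2500 / 1.534708 = 225.61

225.61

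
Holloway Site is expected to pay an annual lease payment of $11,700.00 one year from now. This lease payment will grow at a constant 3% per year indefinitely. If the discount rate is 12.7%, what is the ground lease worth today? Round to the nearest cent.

$120618.56

Growing perpetuity: P = D₁ / (r − g) = $11,700.0000 / (0.127 − 0.03) = $120,618.56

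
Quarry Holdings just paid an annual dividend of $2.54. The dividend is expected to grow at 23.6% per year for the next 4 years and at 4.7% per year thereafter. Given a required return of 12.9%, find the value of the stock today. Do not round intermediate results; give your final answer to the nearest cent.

D_1 = 3.13944
D_2 = 3.88035
D_3 = 4.79611
D_4 = 5.92799
Terminal value at year 4: TV = D_4×(1+g_2)/(r−g_2) = 6.20661/0.082 = 75.69034
P_0 = D_1/(1+r)^1 + D_2/(1+r)^2 + D_3/(1+r)^3 + D_4/(1+r)^4 + TV/(1+r)^4
    = 2.78073 + 3.04427 + 3.33279 + 3.64865 + 46.58699 = 59.39342

$59.39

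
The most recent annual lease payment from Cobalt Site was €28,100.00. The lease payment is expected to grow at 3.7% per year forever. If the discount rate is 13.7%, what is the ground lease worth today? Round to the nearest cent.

D₁ = D₀ × (1 + g) = €28,100.00 × 1.037 = €29,139.7000
Growing perpetuity: P = D₁ / (r − g) = €29,139.7000 / (0.137 − 0.037) = €291,397.00

€291397.00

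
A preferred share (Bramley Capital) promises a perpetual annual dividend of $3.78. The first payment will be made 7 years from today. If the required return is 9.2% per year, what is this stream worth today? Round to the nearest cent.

$24.23

Value at end of year 6: C / r = $3.78 / 0.092 = $41.0870
Discount to today: PV = $41.0870 / (1 + 0.092)^6 = $41.0870 / 1.695649 = $24.23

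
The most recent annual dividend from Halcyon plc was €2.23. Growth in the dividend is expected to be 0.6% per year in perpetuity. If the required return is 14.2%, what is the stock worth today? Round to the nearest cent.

D₁ = D₀ × (1 + g) = €2.23 × 1.006 = €2.2434
Growing perpetuity: P = D₁ / (r − g) = €2.2434 / (0.142 − 0.006) = €16.50

€16.50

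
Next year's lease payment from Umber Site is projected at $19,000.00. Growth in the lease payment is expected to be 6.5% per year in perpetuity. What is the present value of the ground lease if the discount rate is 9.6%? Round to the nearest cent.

$612903.23

Growing perpetuity: P = D₁ / (r − g) = $19,000.0000 / (0.096 − 0.065) = $612,903.23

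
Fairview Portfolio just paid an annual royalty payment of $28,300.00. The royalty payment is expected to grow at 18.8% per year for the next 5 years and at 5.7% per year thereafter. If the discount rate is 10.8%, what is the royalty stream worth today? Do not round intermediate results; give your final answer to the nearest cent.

$1006405.80

D_1 = 33620.40000
D_2 = 39941.03520
D_3 = 47449.94982
D_4 = 56370.54038
D_5 = 66968.20198
Terminal value at year 5: TV = D_5×(1+g_2)/(r−g_2) = 70785.38949/0.051 = 1387948.81349
P_0 = D_1/(1+r)^1 + D_2/(1+r)^2 + D_3/(1+r)^3 + D_4/(1+r)^4 + D_5/(1+r)^5 + TV/(1+r)^5
    = 30343.32130 + 32534.17482 + 34883.21272 + 37401.85623 + 40102.35127 + 831140.88806 = 1006405.80440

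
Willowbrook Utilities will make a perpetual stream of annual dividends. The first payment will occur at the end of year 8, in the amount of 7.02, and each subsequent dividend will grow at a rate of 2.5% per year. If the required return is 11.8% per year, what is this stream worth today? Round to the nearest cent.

34.57

Value at end of year 7: C₁ / (r − g) = 7.02 / (0.118 − 0.025) = 75.4839
Discount to today: PV = 75.4839 / (1 + 0.118)^7 = 75.4839 / 2.183195 = 34.57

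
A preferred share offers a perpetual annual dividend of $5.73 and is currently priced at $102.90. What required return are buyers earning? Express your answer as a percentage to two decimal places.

5.57%

P = C/r ⇒ r = C/P = $5.73/$102.90 = 0.055685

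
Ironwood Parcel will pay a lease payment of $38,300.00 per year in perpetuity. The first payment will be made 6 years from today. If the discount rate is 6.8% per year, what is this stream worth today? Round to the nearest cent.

$405353.19

Value at end of year 5: C / r = $38,300.00 / 0.068 = $563,235.2941
Discount to today: PV = $563,235.2941 / (1 + 0.068)^5 = $563,235.2941 / 1.389493 = $405,353.19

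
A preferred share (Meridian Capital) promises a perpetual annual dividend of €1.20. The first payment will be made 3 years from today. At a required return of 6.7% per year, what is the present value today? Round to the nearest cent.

Value at end of year 2: C / r = €1.20 / 0.067 = €17.9104
Discount to today: PV = €17.9104 / (1 + 0.067)^2 = €17.9104 / 1.138489 = €15.73

€15.73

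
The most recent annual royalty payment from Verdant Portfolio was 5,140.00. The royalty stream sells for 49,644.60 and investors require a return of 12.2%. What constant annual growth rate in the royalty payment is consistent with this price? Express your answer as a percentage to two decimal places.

1.67%

P = D₀(1+g)/(r−g) ⇒ P(r−g) = D₀(1+g) ⇒ g(P+D₀) = P·r − D₀
g = (P·r − D₀)/(P + D₀) = (49,644.60×0.122 − 5,140.00) / (49,644.60 + 5,140.00) = 0.016732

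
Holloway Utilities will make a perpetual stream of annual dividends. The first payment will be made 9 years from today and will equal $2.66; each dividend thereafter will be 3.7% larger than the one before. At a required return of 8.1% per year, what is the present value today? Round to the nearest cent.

$32.42

Value at end of year 8: C₁ / (r − g) = $2.66 / (0.081 − 0.037) = $60.4545
Discount to today: PV = $60.4545 / (1 + 0.081)^8 = $60.4545 / 1.864685 = $32.42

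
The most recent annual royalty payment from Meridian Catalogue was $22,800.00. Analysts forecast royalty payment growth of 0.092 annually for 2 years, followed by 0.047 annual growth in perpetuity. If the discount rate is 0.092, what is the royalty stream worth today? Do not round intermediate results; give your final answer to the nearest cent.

D_1 = 24897.60000
D_2 = 27188.17920
Terminal value at year 2: TV = D_2×(1+g_2)/(r−g_2) = 28466.02362/0.045 = 632578.30272
P_0 = D_1/(1+r)^1 + D_2/(1+r)^2 + TV/(1+r)^2
    = 22800.00000 + 22800.00000 + 530480.00000 = 576080.00000

$576080.00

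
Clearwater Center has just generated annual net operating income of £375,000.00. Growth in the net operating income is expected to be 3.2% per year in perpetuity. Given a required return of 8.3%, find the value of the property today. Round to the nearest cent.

D₁ = D₀ × (1 + g) = £375,000.00 × 1.032 = £387,000.0000
Growing perpetuity: P = D₁ / (r − g) = £387,000.0000 / (0.083 − 0.032) = £7,588,235.29

£7588235.29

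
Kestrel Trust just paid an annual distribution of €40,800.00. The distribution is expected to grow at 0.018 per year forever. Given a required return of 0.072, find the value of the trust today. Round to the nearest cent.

D₁ = D₀ × (1 + g) = €40,800.00 × 1.018 = €41,534.4000
Growing perpetuity: P = D₁ / (r − g) = €41,534.4000 / (0.072 − 0.018) = €769,155.56

€769155.56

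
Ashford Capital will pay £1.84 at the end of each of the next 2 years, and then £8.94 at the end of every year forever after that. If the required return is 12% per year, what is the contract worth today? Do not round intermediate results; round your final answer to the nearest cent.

£62.50

PV of 2-year annuity: £1.84 × [1 − (1+0.12)^−2] / 0.12 = 3.10969
Perpetuity value at year 2: £8.94 / 0.12 = 74.50000
PV of perpetuity: 74.50000 / (1+0.12)^2 = 59.39094
Total PV = 3.10969 + 59.39094 = 62.50064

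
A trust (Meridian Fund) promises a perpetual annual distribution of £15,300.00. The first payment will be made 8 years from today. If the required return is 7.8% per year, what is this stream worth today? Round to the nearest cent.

Value at end of year 7: C / r = £15,300.00 / 0.078 = £196,153.8462
Discount to today: PV = £196,153.8462 / (1 + 0.078)^7 = £196,153.8462 / 1.691731 = £115,948.60

£115948.60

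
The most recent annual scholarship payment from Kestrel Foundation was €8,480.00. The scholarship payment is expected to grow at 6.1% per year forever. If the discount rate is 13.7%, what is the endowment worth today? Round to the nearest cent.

D₁ = D₀ × (1 + g) = €8,480.00 × 1.061 = €8,997.2800
Growing perpetuity: P = D₁ / (r − g) = €8,997.2800 / (0.137 − 0.061) = €118,385.26

€118385.26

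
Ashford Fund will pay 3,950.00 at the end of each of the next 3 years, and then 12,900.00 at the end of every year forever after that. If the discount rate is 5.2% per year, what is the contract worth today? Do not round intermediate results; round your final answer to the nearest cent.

223794.91

PV of 3-year annuity: 3,950.00 × [1 − (1+0.052)^−3] / 0.052 = 10716.64406
Perpetuity value at year 3: 12,900.00 / 0.052 = 248076.92308
PV of perpetuity: 248076.92308 / (1+0.052)^3 = 213078.26272
Total PV = 10716.64406 + 213078.26272 = 223794.90678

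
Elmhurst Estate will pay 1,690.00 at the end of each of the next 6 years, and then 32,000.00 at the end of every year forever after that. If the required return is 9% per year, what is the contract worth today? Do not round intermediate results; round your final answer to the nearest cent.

219587.36

PV of 6-year annuity: 1,690.00 × [1 − (1+0.09)^−6] / 0.09 = 7581.20242
Perpetuity value at year 6: 32,000.00 / 0.09 = 355555.55556
PV of perpetuity: 355555.55556 / (1+0.09)^6 = 212006.16067
Total PV = 7581.20242 + 212006.16067 = 219587.36309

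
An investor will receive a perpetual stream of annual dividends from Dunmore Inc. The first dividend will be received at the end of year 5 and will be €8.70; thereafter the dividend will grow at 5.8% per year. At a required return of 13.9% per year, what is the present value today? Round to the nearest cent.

€63.82

Value at end of year 4: C₁ / (r − g) = €8.70 / (0.139 − 0.058) = €107.4074
Discount to today: PV = €107.4074 / (1 + 0.139)^4 = €107.4074 / 1.683042 = €63.82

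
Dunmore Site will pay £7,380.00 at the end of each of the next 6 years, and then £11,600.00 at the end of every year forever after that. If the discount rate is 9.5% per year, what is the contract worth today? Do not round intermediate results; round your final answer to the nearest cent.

£103453.60

PV of 6-year annuity: £7,380.00 × [1 − (1+0.095)^−6] / 0.095 = 32618.31127
Perpetuity value at year 6: £11,600.00 / 0.095 = 122105.26316
PV of perpetuity: 122105.26316 / (1+0.095)^6 = 70835.28880
Total PV = 32618.31127 + 70835.28880 = 103453.60007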